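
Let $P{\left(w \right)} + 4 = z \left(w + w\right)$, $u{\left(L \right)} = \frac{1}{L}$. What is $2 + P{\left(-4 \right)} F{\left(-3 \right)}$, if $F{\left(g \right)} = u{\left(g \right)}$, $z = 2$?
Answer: $\frac{26}{3} \approx 8.6667$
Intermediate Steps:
$F{\left(g \right)} = \frac{1}{g}$
$P{\left(w \right)} = -4 + 4 w$ ($P{\left(w \right)} = -4 + 2 \left(w + w\right) = -4 + 2 \cdot 2 w = -4 + 4 w$)
$2 + P{\left(-4 \right)} F{\left(-3 \right)} = 2 + \frac{-4 + 4 \left(-4\right)}{-3} = 2 + \left(-4 - 16\right) \left(- \frac{1}{3}\right) = 2 - - \frac{20}{3} = 2 + \frac{20}{3} = \frac{26}{3}$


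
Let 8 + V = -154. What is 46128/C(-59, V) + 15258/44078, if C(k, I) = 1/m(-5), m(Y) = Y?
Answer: -5083067331/22039 ≈ -2.3064e+5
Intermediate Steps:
V = -162 (V = -8 - 154 = -162)
C(k, I) = -1/5 (C(k, I) = 1/(-5) = -1/5)
46128/C(-59, V) + 15258/44078 = 46128/(-1/5) + 15258/44078 = 46128*(-5) + 15258*(1/44078) = -230640 + 7629/22039 = -5083067331/22039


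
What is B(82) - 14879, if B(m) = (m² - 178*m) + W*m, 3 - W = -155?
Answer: -9795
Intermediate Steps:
W = 158 (W = 3 - 1*(-155) = 3 + 155 = 158)
B(m) = m² - 20*m (B(m) = (m² - 178*m) + 158*m = m² - 20*m)
B(82) - 14879 = 82*(-20 + 82) - 14879 = 82*62 - 14879 = 5084 - 14879 = -9795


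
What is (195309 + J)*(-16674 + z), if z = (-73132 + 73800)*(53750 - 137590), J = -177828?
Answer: -979316980914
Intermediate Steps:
z = -56005120 (z = 668*(-83840) = -56005120)
(195309 + J)*(-16674 + z) = (195309 - 177828)*(-16674 - 56005120) = 17481*(-56021794) = -979316980914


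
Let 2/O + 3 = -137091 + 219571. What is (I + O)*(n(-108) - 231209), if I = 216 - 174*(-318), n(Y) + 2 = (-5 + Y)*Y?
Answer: -1003365765188786/82477 ≈ -1.2165e+10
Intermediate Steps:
n(Y) = -2 + Y*(-5 + Y) (n(Y) = -2 + (-5 + Y)*Y = -2 + Y*(-5 + Y))
I = 55548 (I = 216 + 55332 = 55548)
O = 2/82477 (O = 2/(-3 + (-137091 + 219571)) = 2/(-3 + 82480) = 2/82477 ≈ 2.4249e-5)
(I + O)*(n(-108) - 231209) = (55548 + 2/82477)*((-2 + (-108)**2 - 5*(-108)) - 231209) = 4581432398*((-2 + 11664 + 540) - 231209)/82477 = 4581432398*(12202 - 231209)/82477 = (4581432398/82477)*(-219007) = -1003365765188786/82477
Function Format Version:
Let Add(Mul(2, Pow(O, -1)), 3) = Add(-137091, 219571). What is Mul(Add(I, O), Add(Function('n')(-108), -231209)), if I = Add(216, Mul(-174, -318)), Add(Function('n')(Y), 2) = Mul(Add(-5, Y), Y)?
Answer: Rational(-1003365765188786, 82477) ≈ -1.2165e+10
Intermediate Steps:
Function('n')(Y) = Add(-2, Mul(Y, Add(-5, Y))) (Function('n')(Y) = Add(-2, Mul(Add(-5, Y), Y)) = Add(-2, Mul(Y, Add(-5, Y))))
I = 55548 (I = Add(216, 55332) = 55548)
O = Rational(2, 82477) (O = Mul(2, Pow(Add(-3, Add(-137091, 219571)), -1)) = Mul(2, Pow(Add(-3, 82480), -1)) = Mul(2, Pow(82477, -1)) = Mul(2, Rational(1, 82477)) = Rational(2, 82477) ≈ 2.4249e-5)
Mul(Add(I, O), Add(Function('n')(-108), -231209)) = Mul(Add(55548, Rational(2, 82477)), Add(Add(-2, Pow(-108, 2), Mul(-5, -108)), -231209)) = Mul(Rational(4581432398, 82477), Add(Add(-2, 11664, 540), -231209)) = Mul(Rational(4581432398, 82477), Add(12202, -231209)) = Mul(Rational(4581432398, 82477), -219007) = Rational(-1003365765188786, 82477)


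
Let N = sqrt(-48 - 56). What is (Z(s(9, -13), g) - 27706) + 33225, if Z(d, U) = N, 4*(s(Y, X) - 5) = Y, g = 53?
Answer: 5519 + 2*I*sqrt(26) ≈ 5519.0 + 10.198*I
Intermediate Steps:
N = 2*I*sqrt(26) (N = sqrt(-104) = 2*I*sqrt(26) ≈ 10.198*I)
s(Y, X) = 5 + Y/4
Z(d, U) = 2*I*sqrt(26)
(Z(s(9, -13), g) - 27706) + 33225 = (2*I*sqrt(26) - 27706) + 33225 = (-27706 + 2*I*sqrt(26)) + 33225 = 5519 + 2*I*sqrt(26)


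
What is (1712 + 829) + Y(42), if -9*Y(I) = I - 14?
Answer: 22841/9 ≈ 2537.9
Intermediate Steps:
Y(I) = 14/9 - I/9 (Y(I) = -(I - 14)/9 = -(-14 + I)/9 = 14/9 - I/9)
(1712 + 829) + Y(42) = (1712 + 829) + (14/9 - 1/9*42) = 2541 + (14/9 - 14/3) = 2541 - 28/9 = 22841/9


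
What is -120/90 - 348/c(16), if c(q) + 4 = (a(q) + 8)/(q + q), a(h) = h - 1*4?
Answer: 916/9 ≈ 101.78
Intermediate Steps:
a(h) = -4 + h (a(h) = h - 4 = -4 + h)
c(q) = -4 + (4 + q)/(2*q) (c(q) = -4 + ((-4 + q) + 8)/(q + q) = -4 + (4 + q)/((2*q)) = -4 + (4 + q)*(1/(2*q)) = -4 + (4 + q)/(2*q))
-120/90 - 348/c(16) = -120/90 - 348/(-7/2 + 2/16) = -120*1/90 - 348/(-7/2 + 2*(1/16)) = -4/3 - 348/(-7/2 + ⅛) = -4/3 - 348/(-27/8) = -4/3 - 348*(-8/27) = -4/3 + 928/9 = 916/9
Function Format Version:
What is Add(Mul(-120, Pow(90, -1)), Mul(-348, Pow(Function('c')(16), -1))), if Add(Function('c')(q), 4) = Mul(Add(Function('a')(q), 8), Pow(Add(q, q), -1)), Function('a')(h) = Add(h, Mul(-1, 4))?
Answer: Rational(916, 9) ≈ 101.78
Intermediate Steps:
Function('a')(h) = Add(-4, h) (Function('a')(h) = Add(h, -4) = Add(-4, h))
Function('c')(q) = Add(-4, Mul(Rational(1, 2), Pow(q, -1), Add(4, q))) (Function('c')(q) = Add(-4, Mul(Add(Add(-4, q), 8), Pow(Add(q, q), -1))) = Add(-4, Mul(Add(4, q), Pow(Mul(2, q), -1))) = Add(-4, Mul(Add(4, q), Mul(Rational(1, 2), Pow(q, -1)))) = Add(-4, Mul(Rational(1, 2), Pow(q, -1), Add(4, q))))
Add(Mul(-120, Pow(90, -1)), Mul(-348, Pow(Function('c')(16), -1))) = Add(Mul(-120, Pow(90, -1)), Mul(-348, Pow(Add(Rational(-7, 2), Mul(2, Pow(16, -1))), -1))) = Add(Mul(-120, Rational(1, 90)), Mul(-348, Pow(Add(Rational(-7, 2), Mul(2, Rational(1, 16))), -1))) = Add(Rational(-4, 3), Mul(-348, Pow(Add(Rational(-7, 2), Rational(1, 8)), -1))) = Add(Rational(-4, 3), Mul(-348, Pow(Rational(-27, 8), -1))) = Add(Rational(-4, 3), Mul(-348, Rational(-8, 27))) = Add(Rational(-4, 3), Rational(928, 9)) = Rational(916, 9)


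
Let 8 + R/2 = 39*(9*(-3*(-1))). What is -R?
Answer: -2090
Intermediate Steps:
R = 2090 (R = -16 + 2*(39*(9*(-3*(-1)))) = -16 + 2*(39*(9*3)) = -16 + 2*(39*27) = -16 + 2*1053 = -16 + 2106 = 2090)
-R = -1*2090 = -2090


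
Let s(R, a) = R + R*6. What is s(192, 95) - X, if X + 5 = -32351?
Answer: 33700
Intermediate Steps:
X = -32356 (X = -5 - 32351 = -32356)
s(R, a) = 7*R (s(R, a) = R + 6*R = 7*R)
s(192, 95) - X = 7*192 - 1*(-32356) = 1344 + 32356 = 33700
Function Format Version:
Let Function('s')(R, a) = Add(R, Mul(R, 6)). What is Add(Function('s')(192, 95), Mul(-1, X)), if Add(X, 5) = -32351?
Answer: 33700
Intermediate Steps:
X = -32356 (X = Add(-5, -32351) = -32356)
Function('s')(R, a) = Mul(7, R) (Function('s')(R, a) = Add(R, Mul(6, R)) = Mul(7, R))
Add(Function('s')(192, 95), Mul(-1, X)) = Add(Mul(7, 192), Mul(-1, -32356)) = Add(1344, 32356) = 33700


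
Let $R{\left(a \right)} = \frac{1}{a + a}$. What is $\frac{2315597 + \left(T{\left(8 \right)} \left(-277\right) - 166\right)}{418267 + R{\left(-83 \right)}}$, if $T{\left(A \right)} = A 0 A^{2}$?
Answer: $\frac{384361546}{69432321} \approx 5.5358$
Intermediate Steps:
$R{\left(a \right)} = \frac{1}{2 a}$
$T{\left(A \right)} = 0$ ($T{\left(A \right)} = A 0 = 0$)
$\frac{2315597 + \left(T{\left(8 \right)} \left(-277\right) - 166\right)}{418267 + R{\left(-83 \right)}} = \frac{2315597 + \left(0 \left(-277\right) - 166\right)}{418267 + \frac{1}{2 \left(-83\right)}} = \frac{2315597 + \left(0 - 166\right)}{418267 + \frac{1}{2} \left(- \frac{1}{83}\right)} = \frac{2315597 - 166}{418267 - \frac{1}{166}} = \frac{2315431}{\frac{69432321}{166}} = 2315431 \cdot \frac{166}{69432321} = \frac{384361546}{69432321}$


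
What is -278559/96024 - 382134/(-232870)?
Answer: -4695666519/3726851480 ≈ -1.2600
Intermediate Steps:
-278559/96024 - 382134/(-232870) = -278559*1/96024 - 382134*(-1/232870) = -92853/32008 + 191067/116435 = -4695666519/3726851480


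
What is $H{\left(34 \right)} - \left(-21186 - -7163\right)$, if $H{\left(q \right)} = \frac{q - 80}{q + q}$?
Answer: $\frac{476759}{34} \approx 14022.0$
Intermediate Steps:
$H{\left(q \right)} = \frac{-80 + q}{2 q}$
$H{\left(34 \right)} - \left(-21186 - -7163\right) = \frac{-80 + 34}{2 \cdot 34} - \left(-21186 - -7163\right) = \frac{1}{2} \cdot \frac{1}{34} \left(-46\right) - \left(-21186 + 7163\right) = - \frac{23}{34} - -14023 = - \frac{23}{34} + 14023 = \frac{476759}{34}$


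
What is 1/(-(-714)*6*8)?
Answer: 1/34272 ≈ 2.9178e-5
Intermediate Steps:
1/(-(-714)*6*8) = 1/(-42*(-102)*8) = 1/(4284*8) = 1/34272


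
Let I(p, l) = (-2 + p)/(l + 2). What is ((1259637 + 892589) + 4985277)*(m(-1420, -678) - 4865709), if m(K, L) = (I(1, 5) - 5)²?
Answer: -1701712366442835/49 ≈ -3.4729e+13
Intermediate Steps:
I(p, l) = (-2 + p)/(2 + l)
m(K, L) = 1296/49 (m(K, L) = ((-2 + 1)/(2 + 5) - 5)² = (-1/7 - 5)² = ((⅐)*(-1) - 5)² = (-⅐ - 5)² = (-36/7)² = 1296/49)
((1259637 + 892589) + 4985277)*(m(-1420, -678) - 4865709) = ((1259637 + 892589) + 4985277)*(1296/49 - 4865709) = (2152226 + 4985277)*(-238418445/49) = 7137503*(-238418445/49) = -1701712366442835/49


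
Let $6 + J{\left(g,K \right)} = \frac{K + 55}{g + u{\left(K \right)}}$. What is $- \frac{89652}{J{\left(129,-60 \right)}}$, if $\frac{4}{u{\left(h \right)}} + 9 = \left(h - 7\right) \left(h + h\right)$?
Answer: $\frac{30959913652}{2085391} \approx 14846.0$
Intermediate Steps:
$u{\left(h \right)} = \frac{4}{-9 + 2 h \left(-7 + h\right)}$ ($u{\left(h \right)} = \frac{4}{-9 + \left(h - 7\right) \left(h + h\right)} = \frac{4}{-9 + \left(-7 + h\right) 2 h} = \frac{4}{-9 + 2 h \left(-7 + h\right)}$)
$J{\left(g,K \right)} = -6 + \frac{55 + K}{g + \frac{4}{-9 - 14 K + 2 K^{2}}}$ ($J{\left(g,K \right)} = -6 + \frac{K + 55}{g + \frac{4}{-9 - 14 K + 2 K^{2}}} = -6 + \frac{55 + K}{g + \frac{4}{-9 - 14 K + 2 K^{2}}}$)
$- \frac{89652}{J{\left(129,-60 \right)}} = - \frac{89652}{\frac{1}{-4 + 129 \left(9 - 2 \left(-60\right)^{2} + 14 \left(-60\right)\right)} \left(24 + \left(9 - 2 \left(-60\right)^{2} + 14 \left(-60\right)\right) \left(55 - 60 - 774\right)\right)} = - \frac{89652}{\frac{1}{-4 + 129 \left(9 - 7200 - 840\right)} \left(24 + \left(9 - 7200 - 840\right) \left(55 - 60 - 774\right)\right)} = - \frac{89652}{\frac{1}{-4 + 129 \left(9 - 7200 - 840\right)} \left(24 + \left(9 - 7200 - 840\right) \left(-779\right)\right)} = - \frac{89652}{\frac{1}{-4 + 129 \left(-8031\right)} \left(24 - -6256149\right)} = - \frac{89652}{\frac{1}{-4 - 1035999} \left(24 + 6256149\right)} = - \frac{89652}{\frac{1}{-1036003} \cdot 6256173} = - \frac{89652}{\left(- \frac{1}{1036003}\right) 6256173} = - \frac{89652}{- \frac{6256173}{1036003}} = \left(-89652\right) \left(- \frac{1036003}{6256173}\right) = \frac{30959913652}{2085391}$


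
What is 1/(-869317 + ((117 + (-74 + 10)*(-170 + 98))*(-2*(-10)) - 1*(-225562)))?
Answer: -1/549255 ≈ -1.8206e-6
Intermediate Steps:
1/(-869317 + ((117 + (-74 + 10)*(-170 + 98))*(-2*(-10)) - 1*(-225562))) = 1/(-869317 + ((117 - 64*(-72))*20 + 225562)) = 1/(-869317 + ((117 + 4608)*20 + 225562)) = 1/(-869317 + (4725*20 + 225562)) = 1/(-869317 + (94500 + 225562)) = 1/(-869317 + 320062) = 1/(-549255) = -1/549255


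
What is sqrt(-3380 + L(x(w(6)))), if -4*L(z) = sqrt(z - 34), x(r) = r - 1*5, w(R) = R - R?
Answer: sqrt(-13520 - I*sqrt(39))/2 ≈ 0.013427 - 58.138*I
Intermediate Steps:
w(R) = 0
x(r) = -5 + r (x(r) = r - 5 = -5 + r)
L(z) = -sqrt(-34 + z)/4 (L(z) = -sqrt(z - 34)/4 = -sqrt(-34 + z)/4)
sqrt(-3380 + L(x(w(6)))) = sqrt(-3380 - sqrt(-34 + (-5 + 0))/4) = sqrt(-3380 - sqrt(-34 - 5)/4) = sqrt(-3380 - I*sqrt(39)/4)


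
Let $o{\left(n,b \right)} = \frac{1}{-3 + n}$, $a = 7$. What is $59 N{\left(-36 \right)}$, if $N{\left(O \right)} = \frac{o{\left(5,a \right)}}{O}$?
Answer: $- \frac{59}{72} \approx -0.81944$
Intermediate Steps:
$N{\left(O \right)} = \frac{1}{2 O}$ ($N{\left(O \right)} = \frac{1}{\left(-3 + 5\right) O} = \frac{1}{2 O}$)
$59 N{\left(-36 \right)} = 59 \frac{1}{2 \left(-36\right)} = 59 \cdot \frac{1}{2} \left(- \frac{1}{36}\right) = 59 \left(- \frac{1}{72}\right) = - \frac{59}{72}$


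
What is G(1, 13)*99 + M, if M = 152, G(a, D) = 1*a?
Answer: 251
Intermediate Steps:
G(a, D) = a
G(1, 13)*99 + M = 1*99 + 152 = 99 + 152 = 251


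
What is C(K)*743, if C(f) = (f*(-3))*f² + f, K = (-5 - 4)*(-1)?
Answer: -1618254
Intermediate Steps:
K = 9 (K = -9*(-1) = 9)
C(f) = f - 3*f³ (C(f) = (-3*f)*f² + f = -3*f³ + f = f - 3*f³)
C(K)*743 = (9 - 3*9³)*743 = (9 - 3*729)*743 = (9 - 2187)*743 = -2178*743 = -1618254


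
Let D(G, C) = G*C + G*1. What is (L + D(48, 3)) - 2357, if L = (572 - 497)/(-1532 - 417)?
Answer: -4219660/1949 ≈ -2165.0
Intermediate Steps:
L = -75/1949 (L = 75/(-1949) = 75*(-1/1949) = -75/1949 ≈ -0.038481)
D(G, C) = G + C*G (D(G, C) = C*G + G = G + C*G)
(L + D(48, 3)) - 2357 = (-75/1949 + 48*(1 + 3)) - 2357 = (-75/1949 + 48*4) - 2357 = (-75/1949 + 192) - 2357 = 374133/1949 - 2357 = -4219660/1949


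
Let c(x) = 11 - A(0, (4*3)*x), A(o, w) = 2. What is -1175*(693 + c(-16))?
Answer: -824850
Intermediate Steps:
c(x) = 9 (c(x) = 11 - 1*2 = 11 - 2 = 9)
-1175*(693 + c(-16)) = -1175*(693 + 9) = -1175*702 = -824850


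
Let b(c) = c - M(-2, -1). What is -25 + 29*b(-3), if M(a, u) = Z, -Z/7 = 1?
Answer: 91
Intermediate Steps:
Z = -7 (Z = -7*1 = -7)
M(a, u) = -7
b(c) = 7 + c (b(c) = c - 1*(-7) = c + 7 = 7 + c)
-25 + 29*b(-3) = -25 + 29*(7 - 3) = -25 + 29*4 = -25 + 116 = 91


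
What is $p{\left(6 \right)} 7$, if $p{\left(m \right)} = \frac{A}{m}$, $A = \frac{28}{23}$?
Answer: $\frac{98}{69} \approx 1.4203$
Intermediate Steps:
$A = \frac{28}{23}$ ($A = 28 \cdot \frac{1}{23} = \frac{28}{23} \approx 1.2174$)
$p{\left(m \right)} = \frac{28}{23 m}$
$p{\left(6 \right)} 7 = \frac{28}{23 \cdot 6} \cdot 7 = \frac{28}{23} \cdot \frac{1}{6} \cdot 7 = \frac{14}{69} \cdot 7 = \frac{98}{69}$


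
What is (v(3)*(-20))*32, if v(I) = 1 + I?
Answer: -2560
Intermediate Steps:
(v(3)*(-20))*32 = ((1 + 3)*(-20))*32 = (4*(-20))*32 = -80*32 = -2560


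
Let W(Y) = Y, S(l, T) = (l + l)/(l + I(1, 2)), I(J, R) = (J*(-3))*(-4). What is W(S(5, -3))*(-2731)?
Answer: -27310/17 ≈ -1606.5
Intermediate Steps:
I(J, R) = 12*J (I(J, R) = -3*J*(-4) = 12*J)
S(l, T) = 2*l/(12 + l) (S(l, T) = (l + l)/(l + 12*1) = (2*l)/(l + 12) = (2*l)/(12 + l) = 2*l/(12 + l))
W(S(5, -3))*(-2731) = (2*5/(12 + 5))*(-2731) = (2*5/17)*(-2731) = (2*5*(1/17))*(-2731) = (10/17)*(-2731) = -27310/17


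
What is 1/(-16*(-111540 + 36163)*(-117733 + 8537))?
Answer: -1/131693870272 ≈ -7.5934e-12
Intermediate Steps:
1/(-16*(-111540 + 36163)*(-117733 + 8537)) = 1/(-(-1206032)*(-109196)) = 1/(-16*8230866892) = 1/(-131693870272) = -1/131693870272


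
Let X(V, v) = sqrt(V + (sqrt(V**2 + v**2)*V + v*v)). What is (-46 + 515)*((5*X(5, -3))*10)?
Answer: 23450*sqrt(14 + 5*sqrt(34)) ≈ 1.5405e+5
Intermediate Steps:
X(V, v) = sqrt(V + v**2 + V*sqrt(V**2 + v**2)) (X(V, v) = sqrt(V + (V*sqrt(V**2 + v**2) + v**2)) = sqrt(V + (v**2 + V*sqrt(V**2 + v**2))) = sqrt(V + v**2 + V*sqrt(V**2 + v**2)))
(-46 + 515)*((5*X(5, -3))*10) = (-46 + 515)*((5*sqrt(5 + (-3)**2 + 5*sqrt(5**2 + (-3)**2)))*10) = 469*((5*sqrt(5 + 9 + 5*sqrt(25 + 9)))*10) = 469*((5*sqrt(5 + 9 + 5*sqrt(34)))*10) = 469*((5*sqrt(14 + 5*sqrt(34)))*10) = 469*(50*sqrt(14 + 5*sqrt(34))) = 23450*sqrt(14 + 5*sqrt(34))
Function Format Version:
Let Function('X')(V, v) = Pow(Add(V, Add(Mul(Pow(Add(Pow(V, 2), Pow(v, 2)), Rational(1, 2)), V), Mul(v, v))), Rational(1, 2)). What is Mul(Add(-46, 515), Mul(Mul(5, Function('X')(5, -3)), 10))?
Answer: Mul(23450, Pow(Add(14, Mul(5, Pow(34, Rational(1, 2)))), Rational(1, 2))) ≈ 1.5405e+5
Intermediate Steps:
Function('X')(V, v) = Pow(Add(V, Pow(v, 2), Mul(V, Pow(Add(Pow(V, 2), Pow(v, 2)), Rational(1, 2)))), Rational(1, 2)) (Function('X')(V, v) = Pow(Add(V, Add(Mul(V, Pow(Add(Pow(V, 2), Pow(v, 2)), Rational(1, 2))), Pow(v, 2))), Rational(1, 2)) = Pow(Add(V, Add(Pow(v, 2), Mul(V, Pow(Add(Pow(V, 2), Pow(v, 2)), Rational(1, 2))))), Rational(1, 2)) = Pow(Add(V, Pow(v, 2), Mul(V, Pow(Add(Pow(V, 2), Pow(v, 2)), Rational(1, 2)))), Rational(1, 2)))
Mul(Add(-46, 515), Mul(Mul(5, Function('X')(5, -3)), 10)) = Mul(Add(-46, 515), Mul(Mul(5, Pow(Add(5, Pow(-3, 2), Mul(5, Pow(Add(Pow(5, 2), Pow(-3, 2)), Rational(1, 2)))), Rational(1, 2))), 10)) = Mul(469, Mul(Mul(5, Pow(Add(5, 9, Mul(5, Pow(Add(25, 9), Rational(1, 2)))), Rational(1, 2))), 10)) = Mul(469, Mul(Mul(5, Pow(Add(5, 9, Mul(5, Pow(34, Rational(1, 2)))), Rational(1, 2))), 10)) = Mul(469, Mul(Mul(5, Pow(Add(14, Mul(5, Pow(34, Rational(1, 2)))), Rational(1, 2))), 10)) = Mul(469, Mul(50, Pow(Add(14, Mul(5, Pow(34, Rational(1, 2)))), Rational(1, 2)))) = Mul(23450, Pow(Add(14, Mul(5, Pow(34, Rational(1, 2)))), Rational(1, 2)))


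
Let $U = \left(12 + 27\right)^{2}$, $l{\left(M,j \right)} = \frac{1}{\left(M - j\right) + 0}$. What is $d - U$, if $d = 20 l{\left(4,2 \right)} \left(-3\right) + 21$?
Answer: $-1530$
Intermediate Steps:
$l{\left(M,j \right)} = \frac{1}{M - j}$
$U = 1521$ ($U = 39^{2} = 1521$)
$d = -9$ ($d = 20 \frac{1}{4 - 2} \left(-3\right) + 21 = 20 \cdot \frac{1}{2} \left(-3\right) + 21 = 20 \left(- \frac{3}{2}\right) + 21 = -30 + 21 = -9$)
$d - U = -9 - 1521 = -1530$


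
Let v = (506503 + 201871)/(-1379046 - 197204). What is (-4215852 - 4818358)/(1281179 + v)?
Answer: -3560043378125/504864422594 ≈ -7.0515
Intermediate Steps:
v = -354187/788125 (v = 708374/(-1576250) = 708374*(-1/1576250) = -354187/788125 ≈ -0.44940)
(-4215852 - 4818358)/(1281179 + v) = (-4215852 - 4818358)/(1281179 - 354187/788125) = -9034210/1009728845188/788125 = -9034210*788125/1009728845188 = -3560043378125/504864422594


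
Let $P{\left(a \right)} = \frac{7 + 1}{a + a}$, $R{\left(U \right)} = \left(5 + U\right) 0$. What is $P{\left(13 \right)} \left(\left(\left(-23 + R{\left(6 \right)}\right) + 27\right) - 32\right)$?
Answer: $- \frac{112}{13} \approx -8.6154$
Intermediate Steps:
$R{\left(U \right)} = 0$
$P{\left(a \right)} = \frac{4}{a}$ ($P{\left(a \right)} = \frac{8}{2 a} = 8 \frac{1}{2 a} = \frac{4}{a}$)
$P{\left(13 \right)} \left(\left(\left(-23 + R{\left(6 \right)}\right) + 27\right) - 32\right) = \frac{4}{13} \left(\left(\left(-23 + 0\right) + 27\right) - 32\right) = 4 \cdot \frac{1}{13} \left(\left(-23 + 27\right) - 32\right) = \frac{4 \left(4 - 32\right)}{13} = \frac{4}{13} \left(-28\right) = - \frac{112}{13}$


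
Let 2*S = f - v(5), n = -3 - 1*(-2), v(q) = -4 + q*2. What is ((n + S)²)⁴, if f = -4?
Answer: 1679616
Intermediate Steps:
v(q) = -4 + 2*q
n = -1 (n = -3 + 2 = -1)
S = -5 (S = (-4 - (-4 + 2*5))/2 = (-4 - (-4 + 10))/2 = (-4 - 1*6)/2 = (-4 - 6)/2 = (½)*(-10) = -5)
((n + S)²)⁴ = ((-1 - 5)²)⁴ = ((-6)²)⁴ = 36⁴ = 1679616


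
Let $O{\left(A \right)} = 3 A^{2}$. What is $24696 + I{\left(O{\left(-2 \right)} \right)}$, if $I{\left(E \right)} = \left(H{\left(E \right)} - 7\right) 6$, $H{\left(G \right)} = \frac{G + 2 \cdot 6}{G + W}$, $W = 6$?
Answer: $24662$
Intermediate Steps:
$H{\left(G \right)} = \frac{12 + G}{6 + G}$ ($H{\left(G \right)} = \frac{G + 2 \cdot 6}{G + 6} = \frac{G + 12}{6 + G} = \frac{12 + G}{6 + G}$)
$I{\left(E \right)} = -42 + \frac{6 \left(12 + E\right)}{6 + E}$ ($I{\left(E \right)} = \left(\frac{12 + E}{6 + E} - 7\right) 6 = \left(-7 + \frac{12 + E}{6 + E}\right) 6 = -42 + \frac{6 \left(12 + E\right)}{6 + E}$)
$24696 + I{\left(O{\left(-2 \right)} \right)} = 24696 + \frac{36 \left(-5 - 3 \left(-2\right)^{2}\right)}{6 + 3 \left(-2\right)^{2}} = 24696 + \frac{36 \left(-5 - 3 \cdot 4\right)}{6 + 3 \cdot 4} = 24696 + \frac{36 \left(-5 - 12\right)}{6 + 12} = 24696 + \frac{36 \left(-5 - 12\right)}{18} = 24696 + 36 \cdot \frac{1}{18} \left(-17\right) = 24696 - 34 = 24662$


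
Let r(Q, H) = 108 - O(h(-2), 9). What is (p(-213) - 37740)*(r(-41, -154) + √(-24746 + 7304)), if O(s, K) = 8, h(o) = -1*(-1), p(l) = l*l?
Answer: 762900 + 22887*I*√1938 ≈ 7.629e+5 + 1.0075e+6*I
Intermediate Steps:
p(l) = l²
h(o) = 1
r(Q, H) = 100 (r(Q, H) = 108 - 1*8 = 108 - 8 = 100)
(p(-213) - 37740)*(r(-41, -154) + √(-24746 + 7304)) = ((-213)² - 37740)*(100 + √(-24746 + 7304)) = (45369 - 37740)*(100 + √(-17442)) = 7629*(100 + 3*I*√1938) = 762900 + 22887*I*√1938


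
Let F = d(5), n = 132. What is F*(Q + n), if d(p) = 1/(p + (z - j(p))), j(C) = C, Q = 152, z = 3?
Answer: 284/3 ≈ 94.667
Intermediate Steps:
d(p) = 1/3 (d(p) = 1/(p + (3 - p)) = 1/3)
F = 1/3 ≈ 0.33333
F*(Q + n) = (152 + 132)/3 = (1/3)*284 = 284/3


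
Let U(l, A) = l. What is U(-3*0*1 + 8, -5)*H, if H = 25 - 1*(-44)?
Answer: 552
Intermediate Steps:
H = 69 (H = 25 + 44 = 69)
U(-3*0*1 + 8, -5)*H = (-3*0*1 + 8)*69 = (0*1 + 8)*69 = (0 + 8)*69 = 8*69 = 552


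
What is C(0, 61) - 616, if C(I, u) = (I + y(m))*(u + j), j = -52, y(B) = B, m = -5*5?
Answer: -841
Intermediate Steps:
m = -25
C(I, u) = (-52 + u)*(-25 + I) (C(I, u) = (I - 25)*(u - 52) = (-25 + I)*(-52 + u) = (-52 + u)*(-25 + I))
C(0, 61) - 616 = (1300 - 52*0 - 25*61 + 0*61) - 616 = (1300 + 0 - 1525 + 0) - 616 = -225 - 616 = -841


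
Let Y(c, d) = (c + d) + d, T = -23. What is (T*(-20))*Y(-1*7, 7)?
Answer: 3220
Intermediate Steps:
Y(c, d) = c + 2*d
(T*(-20))*Y(-1*7, 7) = (-23*(-20))*(-1*7 + 2*7) = 460*(-7 + 14) = 460*7 = 3220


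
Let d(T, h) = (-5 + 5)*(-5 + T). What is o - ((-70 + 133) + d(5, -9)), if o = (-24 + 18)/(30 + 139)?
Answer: -10653/169 ≈ -63.036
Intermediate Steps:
d(T, h) = 0 (d(T, h) = 0*(-5 + T) = 0)
o = -6/169 ≈ -0.035503
o - ((-70 + 133) + d(5, -9)) = -6/169 - ((-70 + 133) + 0) = -6/169 - (63 + 0) = -6/169 - 1*63 = -6/169 - 63 = -10653/169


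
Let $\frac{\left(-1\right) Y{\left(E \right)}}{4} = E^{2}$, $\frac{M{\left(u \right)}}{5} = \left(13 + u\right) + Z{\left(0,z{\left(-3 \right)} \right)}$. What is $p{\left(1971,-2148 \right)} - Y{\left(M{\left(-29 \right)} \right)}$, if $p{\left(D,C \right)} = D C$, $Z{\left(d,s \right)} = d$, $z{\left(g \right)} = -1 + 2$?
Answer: $-4208108$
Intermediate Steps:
$z{\left(g \right)} = 1$
$M{\left(u \right)} = 65 + 5 u$ ($M{\left(u \right)} = 5 \left(\left(13 + u\right) + 0\right) = 5 \left(13 + u\right) = 65 + 5 u$)
$p{\left(D,C \right)} = C D$
$Y{\left(E \right)} = - 4 E^{2}$
$p{\left(1971,-2148 \right)} - Y{\left(M{\left(-29 \right)} \right)} = \left(-2148\right) 1971 - - 4 \left(65 + 5 \left(-29\right)\right)^{2} = -4233708 - - 4 \left(65 - 145\right)^{2} = -4233708 - - 4 \left(-80\right)^{2} = -4233708 - \left(-4\right) 6400 = -4233708 - -25600 = -4233708 + 25600 = -4208108$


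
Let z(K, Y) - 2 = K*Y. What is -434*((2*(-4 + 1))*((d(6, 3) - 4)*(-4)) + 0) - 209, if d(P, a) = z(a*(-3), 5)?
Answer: 489343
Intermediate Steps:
z(K, Y) = 2 + K*Y
d(P, a) = 2 - 15*a (d(P, a) = 2 + (a*(-3))*5 = 2 - 3*a*5 = 2 - 15*a)
-434*((2*(-4 + 1))*((d(6, 3) - 4)*(-4)) + 0) - 209 = -434*((2*(-4 + 1))*(((2 - 15*3) - 4)*(-4)) + 0) - 209 = -434*((2*(-3))*(((2 - 45) - 4)*(-4)) + 0) - 209 = -434*(-6*(-43 - 4)*(-4) + 0) - 209 = -434*(-(-282)*(-4) + 0) - 209 = -434*(-6*188 + 0) - 209 = -434*(-1128 + 0) - 209 = -434*(-1128) - 209 = 489552 - 209 = 489343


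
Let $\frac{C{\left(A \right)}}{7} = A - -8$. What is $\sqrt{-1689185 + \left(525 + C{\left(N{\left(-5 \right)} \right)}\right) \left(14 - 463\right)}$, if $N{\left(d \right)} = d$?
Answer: $i \sqrt{1934339} \approx 1390.8 i$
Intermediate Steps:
$C{\left(A \right)} = 56 + 7 A$ ($C{\left(A \right)} = 7 \left(A - -8\right) = 7 \left(A + 8\right) = 7 \left(8 + A\right) = 56 + 7 A$)
$\sqrt{-1689185 + \left(525 + C{\left(N{\left(-5 \right)} \right)}\right) \left(14 - 463\right)} = \sqrt{-1689185 + \left(525 + \left(56 + 7 \left(-5\right)\right)\right) \left(14 - 463\right)} = \sqrt{-1689185 + \left(525 + \left(56 - 35\right)\right) \left(14 - 463\right)} = \sqrt{-1689185 + \left(525 + 21\right) \left(-449\right)} = \sqrt{-1689185 + 546 \left(-449\right)} = \sqrt{-1689185 - 245154} = \sqrt{-1934339} = i \sqrt{1934339}$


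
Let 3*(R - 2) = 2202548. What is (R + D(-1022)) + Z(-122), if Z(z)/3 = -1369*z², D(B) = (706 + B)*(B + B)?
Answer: -179245498/3 ≈ -5.9748e+7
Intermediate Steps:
D(B) = 2*B*(706 + B) (D(B) = (706 + B)*(2*B) = 2*B*(706 + B))
R = 2202554/3 (R = 2 + (⅓)*2202548 = 2 + 2202548/3 = 2202554/3 ≈ 7.3419e+5)
Z(z) = -4107*z² (Z(z) = 3*(-1369*z²) = -4107*z²)
(R + D(-1022)) + Z(-122) = (2202554/3 + 2*(-1022)*(706 - 1022)) - 4107*(-122)² = (2202554/3 + 2*(-1022)*(-316)) - 4107*14884 = (2202554/3 + 645904) - 61128588 = 4140266/3 - 61128588 = -179245498/3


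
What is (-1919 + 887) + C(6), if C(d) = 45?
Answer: -987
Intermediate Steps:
(-1919 + 887) + C(6) = (-1919 + 887) + 45 = -1032 + 45 = -987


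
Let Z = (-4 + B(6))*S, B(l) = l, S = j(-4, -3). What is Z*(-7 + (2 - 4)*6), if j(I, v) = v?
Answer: 114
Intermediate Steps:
S = -3
Z = -6 (Z = (-4 + 6)*(-3) = 2*(-3) = -6)
Z*(-7 + (2 - 4)*6) = -6*(-7 + (2 - 4)*6) = -6*(-7 - 2*6) = -6*(-7 - 12) = -6*(-19) = 114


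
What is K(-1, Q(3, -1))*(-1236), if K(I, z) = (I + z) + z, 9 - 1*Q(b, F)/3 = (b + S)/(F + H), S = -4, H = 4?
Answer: -67980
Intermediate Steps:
Q(b, F) = 27 - 3*(-4 + b)/(4 + F) (Q(b, F) = 27 - 3*(b - 4)/(F + 4) = 27 - 3*(-4 + b)/(4 + F))
K(I, z) = I + 2*z
K(-1, Q(3, -1))*(-1236) = (-1 + 2*(3*(40 - 1*3 + 9*(-1))/(4 - 1)))*(-1236) = (-1 + 2*(3*(40 - 3 - 9)/3))*(-1236) = (-1 + 2*(3*(1/3)*28))*(-1236) = (-1 + 2*28)*(-1236) = (-1 + 56)*(-1236) = 55*(-1236) = -67980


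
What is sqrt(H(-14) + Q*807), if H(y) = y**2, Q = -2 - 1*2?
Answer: 2*I*sqrt(758) ≈ 55.064*I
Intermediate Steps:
Q = -4 (Q = -2 - 2 = -4)
sqrt(H(-14) + Q*807) = sqrt((-14)**2 - 4*807) = sqrt(196 - 3228) = sqrt(-3032) = 2*I*sqrt(758)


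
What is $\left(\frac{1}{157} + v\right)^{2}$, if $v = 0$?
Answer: $\frac{1}{24649} \approx 4.057 \cdot 10^{-5}$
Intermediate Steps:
$\left(\frac{1}{157} + v\right)^{2} = \left(\frac{1}{157} + 0\right)^{2} = \left(\frac{1}{157}\right)^{2} = \frac{1}{24649}$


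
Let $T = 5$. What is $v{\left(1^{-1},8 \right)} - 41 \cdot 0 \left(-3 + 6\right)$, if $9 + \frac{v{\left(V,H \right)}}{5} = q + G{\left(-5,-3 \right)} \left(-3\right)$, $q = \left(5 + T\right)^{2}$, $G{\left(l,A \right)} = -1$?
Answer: $470$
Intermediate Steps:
$q = 100$ ($q = \left(5 + 5\right)^{2} = 10^{2} = 100$)
$v{\left(V,H \right)} = 470$ ($v{\left(V,H \right)} = -45 + 5 \left(100 - -3\right) = -45 + 5 \left(100 + 3\right) = -45 + 5 \cdot 103 = -45 + 515 = 470$)
$v{\left(1^{-1},8 \right)} - 41 \cdot 0 \left(-3 + 6\right) = 470 - 41 \cdot 0 \left(-3 + 6\right) = 470 - 41 \cdot 0 \cdot 3 = 470 - 0 = 470 + 0 = 470$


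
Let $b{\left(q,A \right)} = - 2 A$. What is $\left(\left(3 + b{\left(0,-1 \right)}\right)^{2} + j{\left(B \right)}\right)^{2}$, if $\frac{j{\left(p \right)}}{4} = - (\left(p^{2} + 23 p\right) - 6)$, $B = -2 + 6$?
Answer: $146689$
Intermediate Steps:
$B = 4$
$j{\left(p \right)} = 24 - 92 p - 4 p^{2}$ ($j{\left(p \right)} = 4 \left(- (\left(p^{2} + 23 p\right) - 6)\right) = 4 \left(- (-6 + p^{2} + 23 p)\right) = 4 \left(6 - p^{2} - 23 p\right) = 24 - 92 p - 4 p^{2}$)
$\left(\left(3 + b{\left(0,-1 \right)}\right)^{2} + j{\left(B \right)}\right)^{2} = \left(\left(3 - -2\right)^{2} - \left(344 + 64\right)\right)^{2} = \left(\left(3 + 2\right)^{2} - 408\right)^{2} = \left(5^{2} - 408\right)^{2} = \left(25 - 408\right)^{2} = \left(-383\right)^{2} = 146689$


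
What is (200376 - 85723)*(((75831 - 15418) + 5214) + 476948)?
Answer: 62207851475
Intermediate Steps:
(200376 - 85723)*(((75831 - 15418) + 5214) + 476948) = 114653*((60413 + 5214) + 476948) = 114653*(65627 + 476948) = 114653*542575 = 62207851475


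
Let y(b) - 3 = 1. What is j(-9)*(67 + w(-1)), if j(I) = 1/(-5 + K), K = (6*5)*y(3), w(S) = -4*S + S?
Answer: 14/23 ≈ 0.60870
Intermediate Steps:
y(b) = 4 (y(b) = 3 + 1 = 4)
w(S) = -3*S
K = 120 (K = (6*5)*4 = 30*4 = 120)
j(I) = 1/115 (j(I) = 1/(-5 + 120) = 1/115)
j(-9)*(67 + w(-1)) = (67 - 3*(-1))/115 = (67 + 3)/115 = (1/115)*70 = 14/23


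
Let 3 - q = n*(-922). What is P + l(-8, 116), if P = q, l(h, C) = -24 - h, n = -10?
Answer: -9233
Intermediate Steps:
q = -9217 (q = 3 - (-10)*(-922) = 3 - 1*9220 = 3 - 9220 = -9217)
P = -9217
P + l(-8, 116) = -9217 + (-24 - 1*(-8)) = -9217 + (-24 + 8) = -9217 - 16 = -9233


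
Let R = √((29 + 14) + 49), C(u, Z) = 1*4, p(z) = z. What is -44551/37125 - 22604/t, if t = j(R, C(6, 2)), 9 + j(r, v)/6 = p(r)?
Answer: -114477301/37125 - 22604*√23/33 ≈ -6368.6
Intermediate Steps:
C(u, Z) = 4
R = 2*√23 (R = √(43 + 49) = √92 = 2*√23 ≈ 9.5917)
j(r, v) = -54 + 6*r
t = -54 + 12*√23 (t = -54 + 6*(2*√23) = -54 + 12*√23 ≈ 3.5500)
-44551/37125 - 22604/t = -44551/37125 - 22604/(-54 + 12*√23)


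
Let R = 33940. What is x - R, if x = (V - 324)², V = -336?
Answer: 401660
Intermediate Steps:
x = 435600 (x = (-336 - 324)² = (-660)² = 435600)
x - R = 435600 - 1*33940 = 435600 - 33940 = 401660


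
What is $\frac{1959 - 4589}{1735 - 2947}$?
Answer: $\frac{1315}{606} \approx 2.17$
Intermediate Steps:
$\frac{1959 - 4589}{1735 - 2947} = - \frac{2630}{1735 - 2947} = - \frac{2630}{-1212} = \left(-2630\right) \left(- \frac{1}{1212}\right) = \frac{1315}{606}$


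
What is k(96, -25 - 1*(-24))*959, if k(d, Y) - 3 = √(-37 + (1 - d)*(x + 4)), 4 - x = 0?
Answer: 2877 + 959*I*√797 ≈ 2877.0 + 27074.0*I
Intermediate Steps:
x = 4 (x = 4 - 1*0 = 4 + 0 = 4)
k(d, Y) = 3 + √(-29 - 8*d) (k(d, Y) = 3 + √(-37 + (1 - d)*(4 + 4)) = 3 + √(-37 + (1 - d)*8) = 3 + √(-37 + (8 - 8*d)) = 3 + √(-29 - 8*d))
k(96, -25 - 1*(-24))*959 = (3 + √(-29 - 8*96))*959 = (3 + √(-29 - 768))*959 = (3 + √(-797))*959 = (3 + I*√797)*959 = 2877 + 959*I*√797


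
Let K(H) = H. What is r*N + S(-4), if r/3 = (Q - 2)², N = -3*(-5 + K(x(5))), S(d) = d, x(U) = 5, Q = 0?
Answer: -4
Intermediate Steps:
N = 0 (N = -3*(-5 + 5) = -3*0 = 0)
r = 12 (r = 3*(0 - 2)² = 3*(-2)² = 3*4 = 12)
r*N + S(-4) = 12*0 - 4 = 0 - 4 = -4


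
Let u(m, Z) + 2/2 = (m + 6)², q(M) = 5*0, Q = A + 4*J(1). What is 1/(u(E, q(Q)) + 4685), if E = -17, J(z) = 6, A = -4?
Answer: 1/4805 ≈ 0.00020812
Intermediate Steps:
Q = 20 (Q = -4 + 4*6 = -4 + 24 = 20)
q(M) = 0
u(m, Z) = -1 + (6 + m)² (u(m, Z) = -1 + (m + 6)² = -1 + (6 + m)²)
1/(u(E, q(Q)) + 4685) = 1/((-1 + (6 - 17)²) + 4685) = 1/((-1 + (-11)²) + 4685) = 1/((-1 + 121) + 4685) = 1/(120 + 4685) = 1/4805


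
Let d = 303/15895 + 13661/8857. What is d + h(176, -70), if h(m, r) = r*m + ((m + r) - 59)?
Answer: -101623402637/8281295 ≈ -12271.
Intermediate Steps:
h(m, r) = -59 + m + r + m*r (h(m, r) = m*r + (-59 + m + r) = -59 + m + r + m*r)
d = 12930898/8281295 (d = 303*(1/15895) + 13661*(1/8857) = 303/15895 + 13661/8857 = 12930898/8281295 ≈ 1.5615)
d + h(176, -70) = 12930898/8281295 + (-59 + 176 - 70 + 176*(-70)) = 12930898/8281295 + (-59 + 176 - 70 - 12320) = 12930898/8281295 - 12273 = -101623402637/8281295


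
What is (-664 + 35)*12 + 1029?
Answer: -6519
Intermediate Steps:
(-664 + 35)*12 + 1029 = -629*12 + 1029 = -7548 + 1029 = -6519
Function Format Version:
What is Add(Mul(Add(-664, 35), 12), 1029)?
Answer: -6519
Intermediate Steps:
Add(Mul(Add(-664, 35), 12), 1029) = Add(Mul(-629, 12), 1029) = Add(-7548, 1029) = -6519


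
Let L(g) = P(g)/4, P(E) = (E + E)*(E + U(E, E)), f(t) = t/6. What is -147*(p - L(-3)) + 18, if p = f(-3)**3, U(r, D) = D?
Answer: 10875/8 ≈ 1359.4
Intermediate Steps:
f(t) = t/6 (f(t) = t*(1/6) = t/6)
P(E) = 4*E**2 (P(E) = (E + E)*(E + E) = (2*E)*(2*E) = 4*E**2)
p = -1/8 (p = ((1/6)*(-3))**3 = (-1/2)**3 = -1/8 ≈ -0.12500)
L(g) = g**2 (L(g) = (4*g**2)/4 = (4*g**2)*(1/4) = g**2)
-147*(p - L(-3)) + 18 = -147*(-1/8 - 1*(-3)**2) + 18 = -147*(-1/8 - 1*9) + 18 = -147*(-1/8 - 9) + 18 = -147*(-73/8) + 18 = 10731/8 + 18 = 10875/8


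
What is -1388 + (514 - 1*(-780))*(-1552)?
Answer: -2009676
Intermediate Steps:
-1388 + (514 - 1*(-780))*(-1552) = -1388 + (514 + 780)*(-1552) = -1388 + 1294*(-1552) = -1388 - 2008288 = -2009676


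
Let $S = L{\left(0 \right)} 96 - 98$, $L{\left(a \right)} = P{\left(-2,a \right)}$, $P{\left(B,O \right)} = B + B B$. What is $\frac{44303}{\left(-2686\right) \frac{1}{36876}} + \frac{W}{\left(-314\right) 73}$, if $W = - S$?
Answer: $- \frac{9362017658033}{15392123} \approx -6.0823 \cdot 10^{5}$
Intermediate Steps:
$P{\left(B,O \right)} = B + B^{2}$
$L{\left(a \right)} = 2$ ($L{\left(a \right)} = - 2 \left(1 - 2\right) = \left(-2\right) \left(-1\right) = 2$)
$S = 94$ ($S = 2 \cdot 96 - 98 = 192 - 98 = 94$)
$W = -94$ ($W = \left(-1\right) 94 = -94$)
$\frac{44303}{\left(-2686\right) \frac{1}{36876}} + \frac{W}{\left(-314\right) 73} = \frac{44303}{\left(-2686\right) \frac{1}{36876}} - \frac{94}{\left(-314\right) 73} = \frac{44303}{\left(-2686\right) \frac{1}{36876}} - \frac{94}{-22922} = \frac{44303}{- \frac{1343}{18438}} - - \frac{47}{11461} = 44303 \left(- \frac{18438}{1343}\right) + \frac{47}{11461} = - \frac{816858714}{1343} + \frac{47}{11461} = - \frac{9362017658033}{15392123}$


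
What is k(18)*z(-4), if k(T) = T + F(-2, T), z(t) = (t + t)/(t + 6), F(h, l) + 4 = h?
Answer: -48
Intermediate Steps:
F(h, l) = -4 + h
z(t) = 2*t/(6 + t) (z(t) = (2*t)/(6 + t) = 2*t/(6 + t))
k(T) = -6 + T (k(T) = T + (-4 - 2) = T - 6 = -6 + T)
k(18)*z(-4) = (-6 + 18)*(2*(-4)/(6 - 4)) = 12*(2*(-4)/2) = 12*(2*(-4)*(½)) = 12*(-4) = -48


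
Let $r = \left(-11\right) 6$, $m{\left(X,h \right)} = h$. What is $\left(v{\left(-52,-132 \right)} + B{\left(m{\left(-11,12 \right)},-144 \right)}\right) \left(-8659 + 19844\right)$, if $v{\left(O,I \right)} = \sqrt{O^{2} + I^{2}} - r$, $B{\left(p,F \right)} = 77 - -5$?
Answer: $1655380 + 44740 \sqrt{1258} \approx 3.2422 \cdot 10^{6}$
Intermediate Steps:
$r = -66$
$B{\left(p,F \right)} = 82$ ($B{\left(p,F \right)} = 77 + 5 = 82$)
$v{\left(O,I \right)} = 66 + \sqrt{I^{2} + O^{2}}$ ($v{\left(O,I \right)} = \sqrt{O^{2} + I^{2}} - -66 = \sqrt{I^{2} + O^{2}} + 66 = 66 + \sqrt{I^{2} + O^{2}}$)
$\left(v{\left(-52,-132 \right)} + B{\left(m{\left(-11,12 \right)},-144 \right)}\right) \left(-8659 + 19844\right) = \left(\left(66 + \sqrt{\left(-132\right)^{2} + \left(-52\right)^{2}}\right) + 82\right) \left(-8659 + 19844\right) = \left(\left(66 + \sqrt{17424 + 2704}\right) + 82\right) 11185 = \left(\left(66 + \sqrt{20128}\right) + 82\right) 11185 = \left(\left(66 + 4 \sqrt{1258}\right) + 82\right) 11185 = \left(148 + 4 \sqrt{1258}\right) 11185 = 1655380 + 44740 \sqrt{1258}$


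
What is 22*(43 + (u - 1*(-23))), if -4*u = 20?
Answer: 1342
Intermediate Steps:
u = -5 (u = -1/4*20 = -5)
22*(43 + (u - 1*(-23))) = 22*(43 + (-5 - 1*(-23))) = 22*(43 + (-5 + 23)) = 22*(43 + 18) = 22*61 = 1342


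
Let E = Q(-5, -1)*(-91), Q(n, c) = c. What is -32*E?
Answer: -2912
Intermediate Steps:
E = 91 (E = -1*(-91) = 91)
-32*E = -32*91 = -2912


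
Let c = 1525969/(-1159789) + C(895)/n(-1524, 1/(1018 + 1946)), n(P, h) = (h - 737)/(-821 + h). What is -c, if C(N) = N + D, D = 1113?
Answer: -5663805661518693/2533520797463 ≈ -2235.5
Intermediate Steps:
C(N) = 1113 + N (C(N) = N + 1113 = 1113 + N)
n(P, h) = (-737 + h)/(-821 + h)
c = 5663805661518693/2533520797463 (c = 1525969/(-1159789) + (1113 + 895)/(((-737 + 1/(1018 + 1946))/(-821 + 1/(1018 + 1946)))) = 1525969*(-1/1159789) + 2008/(((-737 + 1/2964)/(-821 + 1/2964))) = -1525969/1159789 + 2008/(((-737 + 1/2964)/(-821 + 1/2964))) = -1525969/1159789 + 2008/((-2184467/2964/(-2433443/2964))) = -1525969/1159789 + 2008/((-2964/2433443*(-2184467/2964))) = -1525969/1159789 + 2008/(2184467/2433443) = -1525969/1159789 + 2008*(2433443/2184467) = -1525969/1159789 + 4886353544/2184467 = 5663805661518693/2533520797463 ≈ 2235.5)
-c = -1*5663805661518693/2533520797463 = -5663805661518693/2533520797463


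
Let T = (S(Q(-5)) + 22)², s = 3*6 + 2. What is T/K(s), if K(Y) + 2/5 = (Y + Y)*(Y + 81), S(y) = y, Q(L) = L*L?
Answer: 11045/20198 ≈ 0.54684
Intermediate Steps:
Q(L) = L²
s = 20 (s = 18 + 2 = 20)
K(Y) = -⅖ + 2*Y*(81 + Y) (K(Y) = -⅖ + (Y + Y)*(Y + 81) = -⅖ + (2*Y)*(81 + Y) = -⅖ + 2*Y*(81 + Y))
T = 2209 (T = ((-5)² + 22)² = (25 + 22)² = 47² = 2209)
T/K(s) = 2209/(-⅖ + 2*20² + 162*20) = 2209/(-⅖ + 2*400 + 3240) = 2209/(-⅖ + 800 + 3240) = 2209/(20198/5) = 2209*(5/20198) = 11045/20198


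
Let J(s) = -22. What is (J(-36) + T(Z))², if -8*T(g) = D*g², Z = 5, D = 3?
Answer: 63001/64 ≈ 984.39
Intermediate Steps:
T(g) = -3*g²/8
(J(-36) + T(Z))² = (-22 - 3/8*5²)² = (-22 - 3/8*25)² = (-22 - 75/8)² = (-251/8)² = 63001/64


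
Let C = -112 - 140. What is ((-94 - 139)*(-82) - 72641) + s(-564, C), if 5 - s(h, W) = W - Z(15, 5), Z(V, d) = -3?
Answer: -53281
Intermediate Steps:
C = -252
s(h, W) = 2 - W (s(h, W) = 5 - (W - 1*(-3)) = 5 - (W + 3) = 5 - (3 + W) = 5 + (-3 - W) = 2 - W)
((-94 - 139)*(-82) - 72641) + s(-564, C) = ((-94 - 139)*(-82) - 72641) + (2 - 1*(-252)) = (-233*(-82) - 72641) + (2 + 252) = (19106 - 72641) + 254 = -53535 + 254 = -53281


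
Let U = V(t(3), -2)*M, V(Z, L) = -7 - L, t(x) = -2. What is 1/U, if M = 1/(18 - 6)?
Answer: -12/5 ≈ -2.4000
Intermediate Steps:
M = 1/12 ≈ 0.083333
U = -5/12 (U = (-7 - 1*(-2))*(1/12) = (-7 + 2)*(1/12) = -5*1/12 = -5/12 ≈ -0.41667)
1/U = 1/(-5/12) = -12/5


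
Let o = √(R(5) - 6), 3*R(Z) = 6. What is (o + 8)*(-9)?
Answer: -72 - 18*I ≈ -72.0 - 18.0*I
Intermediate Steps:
R(Z) = 2 (R(Z) = (⅓)*6 = 2)
o = 2*I (o = √(2 - 6) = √(-4) = 2*I ≈ 2.0*I)
(o + 8)*(-9) = (2*I + 8)*(-9) = (8 + 2*I)*(-9) = -72 - 18*I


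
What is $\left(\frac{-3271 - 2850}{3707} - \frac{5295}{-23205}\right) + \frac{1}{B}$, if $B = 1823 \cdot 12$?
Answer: $- \frac{178515900887}{125452931604} \approx -1.423$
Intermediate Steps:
$B = 21876$
$\left(\frac{-3271 - 2850}{3707} - \frac{5295}{-23205}\right) + \frac{1}{B} = \left(\frac{-3271 - 2850}{3707} - \frac{5295}{-23205}\right) + \frac{1}{21876} = \left(\left(-6121\right) \frac{1}{3707} - - \frac{353}{1547}\right) + \frac{1}{21876} = \left(- \frac{6121}{3707} + \frac{353}{1547}\right) + \frac{1}{21876} = - \frac{8160616}{5734729} + \frac{1}{21876} = - \frac{178515900887}{125452931604}$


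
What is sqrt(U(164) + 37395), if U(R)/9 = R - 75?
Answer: 6*sqrt(1061) ≈ 195.44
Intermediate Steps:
U(R) = -675 + 9*R (U(R) = 9*(R - 75) = 9*(-75 + R) = -675 + 9*R)
sqrt(U(164) + 37395) = sqrt((-675 + 9*164) + 37395) = sqrt((-675 + 1476) + 37395) = sqrt(801 + 37395) = sqrt(38196) = 6*sqrt(1061)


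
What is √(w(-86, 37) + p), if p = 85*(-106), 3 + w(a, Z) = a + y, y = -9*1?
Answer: 6*I*√253 ≈ 95.436*I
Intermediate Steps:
y = -9
w(a, Z) = -12 + a (w(a, Z) = -3 + (a - 9) = -3 + (-9 + a) = -12 + a)
p = -9010
√(w(-86, 37) + p) = √((-12 - 86) - 9010) = √(-98 - 9010) = √(-9108) = 6*I*√253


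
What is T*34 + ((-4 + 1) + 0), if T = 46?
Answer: 1561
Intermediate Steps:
T*34 + ((-4 + 1) + 0) = 46*34 + ((-4 + 1) + 0) = 1564 + (-3 + 0) = 1564 - 3 = 1561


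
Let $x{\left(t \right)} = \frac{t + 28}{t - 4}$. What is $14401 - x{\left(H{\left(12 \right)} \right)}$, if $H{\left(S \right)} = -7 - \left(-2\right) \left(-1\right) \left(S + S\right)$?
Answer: $\frac{849632}{59} \approx 14401.0$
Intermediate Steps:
$H{\left(S \right)} = -7 - 4 S$ ($H{\left(S \right)} = -7 - 2 \cdot 2 S = -7 - 4 S$)
$x{\left(t \right)} = \frac{28 + t}{-4 + t}$
$14401 - x{\left(H{\left(12 \right)} \right)} = 14401 - \frac{28 - 55}{-4 - 55} = 14401 - \frac{1}{-59} \left(-27\right) = 14401 - \left(- \frac{1}{59}\right) \left(-27\right) = 14401 - \frac{27}{59} = \frac{849632}{59}$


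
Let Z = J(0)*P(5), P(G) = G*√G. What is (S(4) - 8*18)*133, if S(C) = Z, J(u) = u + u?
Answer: -19152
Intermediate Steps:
J(u) = 2*u
P(G) = G^(3/2)
Z = 0 (Z = (2*0)*5^(3/2) = 0*(5*√5) = 0)
S(C) = 0
(S(4) - 8*18)*133 = (0 - 8*18)*133 = (0 - 144)*133 = -144*133 = -19152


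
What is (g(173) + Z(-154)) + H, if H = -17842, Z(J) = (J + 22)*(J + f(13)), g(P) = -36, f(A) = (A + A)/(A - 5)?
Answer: 2021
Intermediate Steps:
f(A) = 2*A/(-5 + A) (f(A) = (2*A)/(-5 + A) = 2*A/(-5 + A))
Z(J) = (22 + J)*(13/4 + J) (Z(J) = (J + 22)*(J + 2*13/(-5 + 13)) = (22 + J)*(J + 2*13/8) = (22 + J)*(J + 2*13*(⅛)) = (22 + J)*(J + 13/4) = (22 + J)*(13/4 + J))
(g(173) + Z(-154)) + H = (-36 + (143/2 + (-154)² + (101/4)*(-154))) - 17842 = (-36 + (143/2 + 23716 - 7777/2)) - 17842 = (-36 + 19899) - 17842 = 19863 - 17842 = 2021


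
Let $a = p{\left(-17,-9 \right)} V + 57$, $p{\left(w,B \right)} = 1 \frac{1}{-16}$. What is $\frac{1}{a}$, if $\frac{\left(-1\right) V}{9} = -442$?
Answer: $- \frac{8}{1533} \approx -0.0052185$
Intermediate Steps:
$V = 3978$ ($V = \left(-9\right) \left(-442\right) = 3978$)
$p{\left(w,B \right)} = - \frac{1}{16}$ ($p{\left(w,B \right)} = 1 \left(- \frac{1}{16}\right) = - \frac{1}{16}$)
$a = - \frac{1533}{8}$ ($a = \left(- \frac{1}{16}\right) 3978 + 57 = - \frac{1989}{8} + 57 = - \frac{1533}{8} \approx -191.63$)
$\frac{1}{a} = \frac{1}{- \frac{1533}{8}} = - \frac{8}{1533}$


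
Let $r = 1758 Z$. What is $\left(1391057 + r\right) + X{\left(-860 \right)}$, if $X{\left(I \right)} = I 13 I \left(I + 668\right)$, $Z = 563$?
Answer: $-1843660789$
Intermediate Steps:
$X{\left(I \right)} = 13 I^{2} \left(668 + I\right)$ ($X{\left(I \right)} = 13 I I \left(668 + I\right) = 13 I^{2} \left(668 + I\right)$)
$r = 989754$ ($r = 1758 \cdot 563 = 989754$)
$\left(1391057 + r\right) + X{\left(-860 \right)} = \left(1391057 + 989754\right) + 13 \left(-860\right)^{2} \left(668 - 860\right) = 2380811 + 13 \cdot 739600 \left(-192\right) = 2380811 - 1846041600 = -1843660789$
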